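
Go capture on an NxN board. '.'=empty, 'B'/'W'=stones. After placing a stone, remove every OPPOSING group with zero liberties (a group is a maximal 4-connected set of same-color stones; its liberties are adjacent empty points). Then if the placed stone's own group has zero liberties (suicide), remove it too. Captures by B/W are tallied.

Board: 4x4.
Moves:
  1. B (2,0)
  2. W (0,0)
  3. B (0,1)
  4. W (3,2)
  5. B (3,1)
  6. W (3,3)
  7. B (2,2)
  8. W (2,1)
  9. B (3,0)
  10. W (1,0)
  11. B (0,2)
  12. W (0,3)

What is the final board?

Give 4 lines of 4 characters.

Answer: WBBW
W...
.WB.
..WW

Derivation:
Move 1: B@(2,0) -> caps B=0 W=0
Move 2: W@(0,0) -> caps B=0 W=0
Move 3: B@(0,1) -> caps B=0 W=0
Move 4: W@(3,2) -> caps B=0 W=0
Move 5: B@(3,1) -> caps B=0 W=0
Move 6: W@(3,3) -> caps B=0 W=0
Move 7: B@(2,2) -> caps B=0 W=0
Move 8: W@(2,1) -> caps B=0 W=0
Move 9: B@(3,0) -> caps B=0 W=0
Move 10: W@(1,0) -> caps B=0 W=3
Move 11: B@(0,2) -> caps B=0 W=3
Move 12: W@(0,3) -> caps B=0 W=3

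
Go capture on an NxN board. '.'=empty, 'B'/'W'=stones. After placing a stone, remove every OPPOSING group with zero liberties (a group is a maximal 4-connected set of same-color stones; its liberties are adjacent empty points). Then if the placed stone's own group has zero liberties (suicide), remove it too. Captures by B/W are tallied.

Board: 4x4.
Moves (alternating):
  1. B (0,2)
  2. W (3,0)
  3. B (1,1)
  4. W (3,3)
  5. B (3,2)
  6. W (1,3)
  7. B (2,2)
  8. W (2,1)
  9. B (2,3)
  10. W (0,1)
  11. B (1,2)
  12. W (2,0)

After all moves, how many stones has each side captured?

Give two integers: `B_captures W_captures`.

Move 1: B@(0,2) -> caps B=0 W=0
Move 2: W@(3,0) -> caps B=0 W=0
Move 3: B@(1,1) -> caps B=0 W=0
Move 4: W@(3,3) -> caps B=0 W=0
Move 5: B@(3,2) -> caps B=0 W=0
Move 6: W@(1,3) -> caps B=0 W=0
Move 7: B@(2,2) -> caps B=0 W=0
Move 8: W@(2,1) -> caps B=0 W=0
Move 9: B@(2,3) -> caps B=1 W=0
Move 10: W@(0,1) -> caps B=1 W=0
Move 11: B@(1,2) -> caps B=1 W=0
Move 12: W@(2,0) -> caps B=1 W=0

Answer: 1 0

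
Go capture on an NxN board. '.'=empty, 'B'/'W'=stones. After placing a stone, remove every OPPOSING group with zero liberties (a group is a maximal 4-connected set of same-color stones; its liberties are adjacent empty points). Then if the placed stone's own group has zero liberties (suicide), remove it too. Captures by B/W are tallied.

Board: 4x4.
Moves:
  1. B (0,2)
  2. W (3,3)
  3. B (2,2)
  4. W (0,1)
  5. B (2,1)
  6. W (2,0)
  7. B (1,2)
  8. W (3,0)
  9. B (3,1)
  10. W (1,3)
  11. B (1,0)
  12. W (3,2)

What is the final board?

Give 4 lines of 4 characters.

Answer: .WB.
B.BW
.BB.
.BWW

Derivation:
Move 1: B@(0,2) -> caps B=0 W=0
Move 2: W@(3,3) -> caps B=0 W=0
Move 3: B@(2,2) -> caps B=0 W=0
Move 4: W@(0,1) -> caps B=0 W=0
Move 5: B@(2,1) -> caps B=0 W=0
Move 6: W@(2,0) -> caps B=0 W=0
Move 7: B@(1,2) -> caps B=0 W=0
Move 8: W@(3,0) -> caps B=0 W=0
Move 9: B@(3,1) -> caps B=0 W=0
Move 10: W@(1,3) -> caps B=0 W=0
Move 11: B@(1,0) -> caps B=2 W=0
Move 12: W@(3,2) -> caps B=2 W=0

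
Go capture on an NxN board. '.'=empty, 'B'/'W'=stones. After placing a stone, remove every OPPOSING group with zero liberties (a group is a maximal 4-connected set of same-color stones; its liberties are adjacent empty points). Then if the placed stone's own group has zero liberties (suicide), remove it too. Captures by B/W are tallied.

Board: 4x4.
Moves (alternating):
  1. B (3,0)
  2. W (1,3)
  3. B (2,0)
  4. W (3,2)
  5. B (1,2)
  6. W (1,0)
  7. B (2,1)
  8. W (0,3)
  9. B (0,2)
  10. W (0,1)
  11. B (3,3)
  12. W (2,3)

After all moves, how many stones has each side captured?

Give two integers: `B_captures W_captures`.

Move 1: B@(3,0) -> caps B=0 W=0
Move 2: W@(1,3) -> caps B=0 W=0
Move 3: B@(2,0) -> caps B=0 W=0
Move 4: W@(3,2) -> caps B=0 W=0
Move 5: B@(1,2) -> caps B=0 W=0
Move 6: W@(1,0) -> caps B=0 W=0
Move 7: B@(2,1) -> caps B=0 W=0
Move 8: W@(0,3) -> caps B=0 W=0
Move 9: B@(0,2) -> caps B=0 W=0
Move 10: W@(0,1) -> caps B=0 W=0
Move 11: B@(3,3) -> caps B=0 W=0
Move 12: W@(2,3) -> caps B=0 W=1

Answer: 0 1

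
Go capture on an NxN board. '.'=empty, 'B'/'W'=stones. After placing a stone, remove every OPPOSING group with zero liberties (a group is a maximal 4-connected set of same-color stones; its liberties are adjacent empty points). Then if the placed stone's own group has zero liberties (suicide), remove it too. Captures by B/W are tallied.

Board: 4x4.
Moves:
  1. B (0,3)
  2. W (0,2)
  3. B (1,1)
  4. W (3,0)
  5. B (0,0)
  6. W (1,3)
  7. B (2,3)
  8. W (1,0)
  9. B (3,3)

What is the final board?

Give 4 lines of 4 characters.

Move 1: B@(0,3) -> caps B=0 W=0
Move 2: W@(0,2) -> caps B=0 W=0
Move 3: B@(1,1) -> caps B=0 W=0
Move 4: W@(3,0) -> caps B=0 W=0
Move 5: B@(0,0) -> caps B=0 W=0
Move 6: W@(1,3) -> caps B=0 W=1
Move 7: B@(2,3) -> caps B=0 W=1
Move 8: W@(1,0) -> caps B=0 W=1
Move 9: B@(3,3) -> caps B=0 W=1

Answer: B.W.
WB.W
...B
W..B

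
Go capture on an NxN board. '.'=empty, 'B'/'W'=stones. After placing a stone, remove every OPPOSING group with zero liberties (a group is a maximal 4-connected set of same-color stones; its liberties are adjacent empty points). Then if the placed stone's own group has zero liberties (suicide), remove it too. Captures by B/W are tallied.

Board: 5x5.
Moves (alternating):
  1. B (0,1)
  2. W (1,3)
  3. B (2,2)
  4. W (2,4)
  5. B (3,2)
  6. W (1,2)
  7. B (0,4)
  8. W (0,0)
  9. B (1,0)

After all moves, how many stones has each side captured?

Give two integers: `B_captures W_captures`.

Answer: 1 0

Derivation:
Move 1: B@(0,1) -> caps B=0 W=0
Move 2: W@(1,3) -> caps B=0 W=0
Move 3: B@(2,2) -> caps B=0 W=0
Move 4: W@(2,4) -> caps B=0 W=0
Move 5: B@(3,2) -> caps B=0 W=0
Move 6: W@(1,2) -> caps B=0 W=0
Move 7: B@(0,4) -> caps B=0 W=0
Move 8: W@(0,0) -> caps B=0 W=0
Move 9: B@(1,0) -> caps B=1 W=0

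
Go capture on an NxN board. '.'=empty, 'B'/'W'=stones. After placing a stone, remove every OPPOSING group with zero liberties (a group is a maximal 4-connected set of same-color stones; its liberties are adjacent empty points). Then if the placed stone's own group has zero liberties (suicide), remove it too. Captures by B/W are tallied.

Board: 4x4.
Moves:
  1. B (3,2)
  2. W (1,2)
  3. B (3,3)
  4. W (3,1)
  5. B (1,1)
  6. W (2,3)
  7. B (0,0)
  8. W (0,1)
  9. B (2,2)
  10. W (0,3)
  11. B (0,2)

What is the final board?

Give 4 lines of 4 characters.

Move 1: B@(3,2) -> caps B=0 W=0
Move 2: W@(1,2) -> caps B=0 W=0
Move 3: B@(3,3) -> caps B=0 W=0
Move 4: W@(3,1) -> caps B=0 W=0
Move 5: B@(1,1) -> caps B=0 W=0
Move 6: W@(2,3) -> caps B=0 W=0
Move 7: B@(0,0) -> caps B=0 W=0
Move 8: W@(0,1) -> caps B=0 W=0
Move 9: B@(2,2) -> caps B=0 W=0
Move 10: W@(0,3) -> caps B=0 W=0
Move 11: B@(0,2) -> caps B=1 W=0

Answer: B.BW
.BW.
..BW
.WBB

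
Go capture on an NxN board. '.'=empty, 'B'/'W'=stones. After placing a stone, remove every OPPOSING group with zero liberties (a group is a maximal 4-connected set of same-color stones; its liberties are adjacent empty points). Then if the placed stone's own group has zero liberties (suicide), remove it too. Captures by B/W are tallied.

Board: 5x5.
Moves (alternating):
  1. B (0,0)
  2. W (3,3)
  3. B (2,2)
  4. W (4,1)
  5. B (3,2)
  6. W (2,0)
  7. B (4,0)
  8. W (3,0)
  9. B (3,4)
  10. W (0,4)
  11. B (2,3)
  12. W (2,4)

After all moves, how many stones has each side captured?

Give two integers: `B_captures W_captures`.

Move 1: B@(0,0) -> caps B=0 W=0
Move 2: W@(3,3) -> caps B=0 W=0
Move 3: B@(2,2) -> caps B=0 W=0
Move 4: W@(4,1) -> caps B=0 W=0
Move 5: B@(3,2) -> caps B=0 W=0
Move 6: W@(2,0) -> caps B=0 W=0
Move 7: B@(4,0) -> caps B=0 W=0
Move 8: W@(3,0) -> caps B=0 W=1
Move 9: B@(3,4) -> caps B=0 W=1
Move 10: W@(0,4) -> caps B=0 W=1
Move 11: B@(2,3) -> caps B=0 W=1
Move 12: W@(2,4) -> caps B=0 W=1

Answer: 0 1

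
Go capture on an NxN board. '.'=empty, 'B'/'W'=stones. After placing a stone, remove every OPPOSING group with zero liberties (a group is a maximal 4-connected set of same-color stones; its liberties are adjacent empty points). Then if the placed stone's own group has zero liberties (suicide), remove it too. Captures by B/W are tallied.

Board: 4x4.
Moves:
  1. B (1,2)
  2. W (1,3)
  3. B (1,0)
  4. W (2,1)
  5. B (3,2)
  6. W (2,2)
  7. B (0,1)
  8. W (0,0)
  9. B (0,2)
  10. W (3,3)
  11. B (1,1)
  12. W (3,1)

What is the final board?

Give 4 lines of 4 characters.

Move 1: B@(1,2) -> caps B=0 W=0
Move 2: W@(1,3) -> caps B=0 W=0
Move 3: B@(1,0) -> caps B=0 W=0
Move 4: W@(2,1) -> caps B=0 W=0
Move 5: B@(3,2) -> caps B=0 W=0
Move 6: W@(2,2) -> caps B=0 W=0
Move 7: B@(0,1) -> caps B=0 W=0
Move 8: W@(0,0) -> caps B=0 W=0
Move 9: B@(0,2) -> caps B=0 W=0
Move 10: W@(3,3) -> caps B=0 W=0
Move 11: B@(1,1) -> caps B=0 W=0
Move 12: W@(3,1) -> caps B=0 W=1

Answer: .BB.
BBBW
.WW.
.W.W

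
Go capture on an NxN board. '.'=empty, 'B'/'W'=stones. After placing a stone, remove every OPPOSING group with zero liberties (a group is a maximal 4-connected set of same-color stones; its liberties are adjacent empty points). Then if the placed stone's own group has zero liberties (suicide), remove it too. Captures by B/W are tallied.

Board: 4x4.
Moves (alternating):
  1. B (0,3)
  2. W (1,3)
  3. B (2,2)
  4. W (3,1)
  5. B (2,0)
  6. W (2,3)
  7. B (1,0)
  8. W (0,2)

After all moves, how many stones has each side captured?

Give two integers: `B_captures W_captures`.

Move 1: B@(0,3) -> caps B=0 W=0
Move 2: W@(1,3) -> caps B=0 W=0
Move 3: B@(2,2) -> caps B=0 W=0
Move 4: W@(3,1) -> caps B=0 W=0
Move 5: B@(2,0) -> caps B=0 W=0
Move 6: W@(2,3) -> caps B=0 W=0
Move 7: B@(1,0) -> caps B=0 W=0
Move 8: W@(0,2) -> caps B=0 W=1

Answer: 0 1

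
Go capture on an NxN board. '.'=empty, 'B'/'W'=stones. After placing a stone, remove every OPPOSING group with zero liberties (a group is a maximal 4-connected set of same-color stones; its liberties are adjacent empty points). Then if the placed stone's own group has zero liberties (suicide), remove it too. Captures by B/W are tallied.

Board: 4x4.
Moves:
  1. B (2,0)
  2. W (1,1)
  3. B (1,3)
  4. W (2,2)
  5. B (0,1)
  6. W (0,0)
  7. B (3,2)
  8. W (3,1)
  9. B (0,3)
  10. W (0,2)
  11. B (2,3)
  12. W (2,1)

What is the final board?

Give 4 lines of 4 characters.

Move 1: B@(2,0) -> caps B=0 W=0
Move 2: W@(1,1) -> caps B=0 W=0
Move 3: B@(1,3) -> caps B=0 W=0
Move 4: W@(2,2) -> caps B=0 W=0
Move 5: B@(0,1) -> caps B=0 W=0
Move 6: W@(0,0) -> caps B=0 W=0
Move 7: B@(3,2) -> caps B=0 W=0
Move 8: W@(3,1) -> caps B=0 W=0
Move 9: B@(0,3) -> caps B=0 W=0
Move 10: W@(0,2) -> caps B=0 W=1
Move 11: B@(2,3) -> caps B=0 W=1
Move 12: W@(2,1) -> caps B=0 W=1

Answer: W.WB
.W.B
BWWB
.WB.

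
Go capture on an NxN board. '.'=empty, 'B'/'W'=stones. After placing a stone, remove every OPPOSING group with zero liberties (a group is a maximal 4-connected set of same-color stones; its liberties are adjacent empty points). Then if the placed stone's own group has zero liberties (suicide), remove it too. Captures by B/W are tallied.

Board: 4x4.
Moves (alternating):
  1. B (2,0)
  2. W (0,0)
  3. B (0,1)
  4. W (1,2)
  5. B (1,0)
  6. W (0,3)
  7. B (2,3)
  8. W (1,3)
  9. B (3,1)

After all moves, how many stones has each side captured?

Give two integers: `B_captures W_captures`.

Answer: 1 0

Derivation:
Move 1: B@(2,0) -> caps B=0 W=0
Move 2: W@(0,0) -> caps B=0 W=0
Move 3: B@(0,1) -> caps B=0 W=0
Move 4: W@(1,2) -> caps B=0 W=0
Move 5: B@(1,0) -> caps B=1 W=0
Move 6: W@(0,3) -> caps B=1 W=0
Move 7: B@(2,3) -> caps B=1 W=0
Move 8: W@(1,3) -> caps B=1 W=0
Move 9: B@(3,1) -> caps B=1 W=0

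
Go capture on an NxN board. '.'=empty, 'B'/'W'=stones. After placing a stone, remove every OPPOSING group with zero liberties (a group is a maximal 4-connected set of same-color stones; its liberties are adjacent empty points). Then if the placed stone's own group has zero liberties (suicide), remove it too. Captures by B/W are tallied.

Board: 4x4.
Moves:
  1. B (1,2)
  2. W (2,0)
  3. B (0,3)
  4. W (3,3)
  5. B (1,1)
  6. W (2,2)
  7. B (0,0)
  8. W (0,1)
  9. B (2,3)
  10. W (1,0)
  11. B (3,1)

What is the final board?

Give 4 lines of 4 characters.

Move 1: B@(1,2) -> caps B=0 W=0
Move 2: W@(2,0) -> caps B=0 W=0
Move 3: B@(0,3) -> caps B=0 W=0
Move 4: W@(3,3) -> caps B=0 W=0
Move 5: B@(1,1) -> caps B=0 W=0
Move 6: W@(2,2) -> caps B=0 W=0
Move 7: B@(0,0) -> caps B=0 W=0
Move 8: W@(0,1) -> caps B=0 W=0
Move 9: B@(2,3) -> caps B=0 W=0
Move 10: W@(1,0) -> caps B=0 W=1
Move 11: B@(3,1) -> caps B=0 W=1

Answer: .W.B
WBB.
W.WB
.B.W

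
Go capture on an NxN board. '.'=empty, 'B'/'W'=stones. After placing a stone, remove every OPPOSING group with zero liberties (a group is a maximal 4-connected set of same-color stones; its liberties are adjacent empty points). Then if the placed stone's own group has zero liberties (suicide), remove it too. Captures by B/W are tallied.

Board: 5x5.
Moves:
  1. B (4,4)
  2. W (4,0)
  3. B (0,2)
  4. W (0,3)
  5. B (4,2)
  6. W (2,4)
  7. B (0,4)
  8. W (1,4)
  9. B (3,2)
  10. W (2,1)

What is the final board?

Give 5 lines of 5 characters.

Answer: ..BW.
....W
.W..W
..B..
W.B.B

Derivation:
Move 1: B@(4,4) -> caps B=0 W=0
Move 2: W@(4,0) -> caps B=0 W=0
Move 3: B@(0,2) -> caps B=0 W=0
Move 4: W@(0,3) -> caps B=0 W=0
Move 5: B@(4,2) -> caps B=0 W=0
Move 6: W@(2,4) -> caps B=0 W=0
Move 7: B@(0,4) -> caps B=0 W=0
Move 8: W@(1,4) -> caps B=0 W=1
Move 9: B@(3,2) -> caps B=0 W=1
Move 10: W@(2,1) -> caps B=0 W=1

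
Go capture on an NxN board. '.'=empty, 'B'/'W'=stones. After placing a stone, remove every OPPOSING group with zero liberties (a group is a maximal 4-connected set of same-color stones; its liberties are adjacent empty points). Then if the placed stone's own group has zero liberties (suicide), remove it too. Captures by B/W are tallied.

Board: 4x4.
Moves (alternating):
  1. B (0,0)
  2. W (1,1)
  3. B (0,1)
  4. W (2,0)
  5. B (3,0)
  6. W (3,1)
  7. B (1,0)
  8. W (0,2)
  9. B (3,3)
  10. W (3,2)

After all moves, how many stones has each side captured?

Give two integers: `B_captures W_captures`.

Move 1: B@(0,0) -> caps B=0 W=0
Move 2: W@(1,1) -> caps B=0 W=0
Move 3: B@(0,1) -> caps B=0 W=0
Move 4: W@(2,0) -> caps B=0 W=0
Move 5: B@(3,0) -> caps B=0 W=0
Move 6: W@(3,1) -> caps B=0 W=1
Move 7: B@(1,0) -> caps B=0 W=1
Move 8: W@(0,2) -> caps B=0 W=4
Move 9: B@(3,3) -> caps B=0 W=4
Move 10: W@(3,2) -> caps B=0 W=4

Answer: 0 4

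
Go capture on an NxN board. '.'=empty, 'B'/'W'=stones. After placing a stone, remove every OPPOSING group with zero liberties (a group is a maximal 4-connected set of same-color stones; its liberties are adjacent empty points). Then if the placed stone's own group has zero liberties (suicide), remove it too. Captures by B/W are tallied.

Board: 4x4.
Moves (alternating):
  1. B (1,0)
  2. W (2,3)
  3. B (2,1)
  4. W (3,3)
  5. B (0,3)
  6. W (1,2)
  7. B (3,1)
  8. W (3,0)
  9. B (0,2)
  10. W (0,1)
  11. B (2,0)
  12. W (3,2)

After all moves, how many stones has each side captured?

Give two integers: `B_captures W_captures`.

Answer: 1 0

Derivation:
Move 1: B@(1,0) -> caps B=0 W=0
Move 2: W@(2,3) -> caps B=0 W=0
Move 3: B@(2,1) -> caps B=0 W=0
Move 4: W@(3,3) -> caps B=0 W=0
Move 5: B@(0,3) -> caps B=0 W=0
Move 6: W@(1,2) -> caps B=0 W=0
Move 7: B@(3,1) -> caps B=0 W=0
Move 8: W@(3,0) -> caps B=0 W=0
Move 9: B@(0,2) -> caps B=0 W=0
Move 10: W@(0,1) -> caps B=0 W=0
Move 11: B@(2,0) -> caps B=1 W=0
Move 12: W@(3,2) -> caps B=1 W=0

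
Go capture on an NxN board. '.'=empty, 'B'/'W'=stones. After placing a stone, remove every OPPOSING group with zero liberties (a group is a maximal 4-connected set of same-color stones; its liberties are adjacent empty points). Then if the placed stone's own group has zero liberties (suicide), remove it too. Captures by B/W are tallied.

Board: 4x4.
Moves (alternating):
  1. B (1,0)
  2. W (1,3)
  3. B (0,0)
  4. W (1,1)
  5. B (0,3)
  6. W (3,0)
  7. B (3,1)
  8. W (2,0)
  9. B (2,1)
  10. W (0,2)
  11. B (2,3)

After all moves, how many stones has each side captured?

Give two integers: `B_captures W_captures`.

Move 1: B@(1,0) -> caps B=0 W=0
Move 2: W@(1,3) -> caps B=0 W=0
Move 3: B@(0,0) -> caps B=0 W=0
Move 4: W@(1,1) -> caps B=0 W=0
Move 5: B@(0,3) -> caps B=0 W=0
Move 6: W@(3,0) -> caps B=0 W=0
Move 7: B@(3,1) -> caps B=0 W=0
Move 8: W@(2,0) -> caps B=0 W=0
Move 9: B@(2,1) -> caps B=2 W=0
Move 10: W@(0,2) -> caps B=2 W=1
Move 11: B@(2,3) -> caps B=2 W=1

Answer: 2 1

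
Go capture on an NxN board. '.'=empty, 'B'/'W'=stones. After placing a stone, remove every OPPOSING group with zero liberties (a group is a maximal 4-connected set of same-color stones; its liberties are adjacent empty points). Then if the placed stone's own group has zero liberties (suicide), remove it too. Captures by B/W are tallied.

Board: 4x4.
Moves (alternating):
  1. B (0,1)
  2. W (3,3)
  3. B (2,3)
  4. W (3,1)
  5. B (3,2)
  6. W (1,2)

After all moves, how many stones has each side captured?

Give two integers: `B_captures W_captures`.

Move 1: B@(0,1) -> caps B=0 W=0
Move 2: W@(3,3) -> caps B=0 W=0
Move 3: B@(2,3) -> caps B=0 W=0
Move 4: W@(3,1) -> caps B=0 W=0
Move 5: B@(3,2) -> caps B=1 W=0
Move 6: W@(1,2) -> caps B=1 W=0

Answer: 1 0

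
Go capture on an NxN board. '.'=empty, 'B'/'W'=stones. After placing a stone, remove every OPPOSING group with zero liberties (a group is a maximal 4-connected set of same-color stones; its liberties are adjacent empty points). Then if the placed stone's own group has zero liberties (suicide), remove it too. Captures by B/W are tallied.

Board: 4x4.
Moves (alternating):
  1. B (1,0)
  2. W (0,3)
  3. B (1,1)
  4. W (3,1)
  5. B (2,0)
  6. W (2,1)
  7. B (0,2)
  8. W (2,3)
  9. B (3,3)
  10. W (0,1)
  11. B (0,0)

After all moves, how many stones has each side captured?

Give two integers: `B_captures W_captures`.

Answer: 1 0

Derivation:
Move 1: B@(1,0) -> caps B=0 W=0
Move 2: W@(0,3) -> caps B=0 W=0
Move 3: B@(1,1) -> caps B=0 W=0
Move 4: W@(3,1) -> caps B=0 W=0
Move 5: B@(2,0) -> caps B=0 W=0
Move 6: W@(2,1) -> caps B=0 W=0
Move 7: B@(0,2) -> caps B=0 W=0
Move 8: W@(2,3) -> caps B=0 W=0
Move 9: B@(3,3) -> caps B=0 W=0
Move 10: W@(0,1) -> caps B=0 W=0
Move 11: B@(0,0) -> caps B=1 W=0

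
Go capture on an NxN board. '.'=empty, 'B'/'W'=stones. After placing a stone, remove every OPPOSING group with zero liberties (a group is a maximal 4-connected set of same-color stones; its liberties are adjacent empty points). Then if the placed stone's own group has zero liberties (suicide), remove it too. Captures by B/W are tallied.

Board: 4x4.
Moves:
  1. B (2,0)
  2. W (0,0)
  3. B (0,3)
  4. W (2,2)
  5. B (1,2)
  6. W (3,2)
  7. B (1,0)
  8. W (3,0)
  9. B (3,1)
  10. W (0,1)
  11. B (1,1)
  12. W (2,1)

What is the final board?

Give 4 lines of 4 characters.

Move 1: B@(2,0) -> caps B=0 W=0
Move 2: W@(0,0) -> caps B=0 W=0
Move 3: B@(0,3) -> caps B=0 W=0
Move 4: W@(2,2) -> caps B=0 W=0
Move 5: B@(1,2) -> caps B=0 W=0
Move 6: W@(3,2) -> caps B=0 W=0
Move 7: B@(1,0) -> caps B=0 W=0
Move 8: W@(3,0) -> caps B=0 W=0
Move 9: B@(3,1) -> caps B=1 W=0
Move 10: W@(0,1) -> caps B=1 W=0
Move 11: B@(1,1) -> caps B=1 W=0
Move 12: W@(2,1) -> caps B=1 W=0

Answer: WW.B
BBB.
BWW.
.BW.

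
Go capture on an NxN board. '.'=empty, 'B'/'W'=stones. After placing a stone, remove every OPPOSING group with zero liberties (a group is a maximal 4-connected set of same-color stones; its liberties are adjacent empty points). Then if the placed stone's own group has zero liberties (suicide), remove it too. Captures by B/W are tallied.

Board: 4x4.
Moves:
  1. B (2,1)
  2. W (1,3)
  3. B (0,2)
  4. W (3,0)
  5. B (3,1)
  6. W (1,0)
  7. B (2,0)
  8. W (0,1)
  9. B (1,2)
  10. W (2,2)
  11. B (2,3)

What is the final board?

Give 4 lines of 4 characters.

Answer: .WB.
W.BW
BBWB
.B..

Derivation:
Move 1: B@(2,1) -> caps B=0 W=0
Move 2: W@(1,3) -> caps B=0 W=0
Move 3: B@(0,2) -> caps B=0 W=0
Move 4: W@(3,0) -> caps B=0 W=0
Move 5: B@(3,1) -> caps B=0 W=0
Move 6: W@(1,0) -> caps B=0 W=0
Move 7: B@(2,0) -> caps B=1 W=0
Move 8: W@(0,1) -> caps B=1 W=0
Move 9: B@(1,2) -> caps B=1 W=0
Move 10: W@(2,2) -> caps B=1 W=0
Move 11: B@(2,3) -> caps B=1 W=0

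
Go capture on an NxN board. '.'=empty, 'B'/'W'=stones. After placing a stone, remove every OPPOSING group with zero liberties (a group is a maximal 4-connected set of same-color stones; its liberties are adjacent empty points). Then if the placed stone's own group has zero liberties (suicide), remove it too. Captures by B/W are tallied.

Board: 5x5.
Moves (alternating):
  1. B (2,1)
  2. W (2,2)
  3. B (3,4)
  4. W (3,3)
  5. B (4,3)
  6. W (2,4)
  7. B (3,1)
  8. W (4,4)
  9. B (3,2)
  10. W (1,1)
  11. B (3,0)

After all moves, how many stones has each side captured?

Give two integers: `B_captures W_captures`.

Answer: 0 1

Derivation:
Move 1: B@(2,1) -> caps B=0 W=0
Move 2: W@(2,2) -> caps B=0 W=0
Move 3: B@(3,4) -> caps B=0 W=0
Move 4: W@(3,3) -> caps B=0 W=0
Move 5: B@(4,3) -> caps B=0 W=0
Move 6: W@(2,4) -> caps B=0 W=0
Move 7: B@(3,1) -> caps B=0 W=0
Move 8: W@(4,4) -> caps B=0 W=1
Move 9: B@(3,2) -> caps B=0 W=1
Move 10: W@(1,1) -> caps B=0 W=1
Move 11: B@(3,0) -> caps B=0 W=1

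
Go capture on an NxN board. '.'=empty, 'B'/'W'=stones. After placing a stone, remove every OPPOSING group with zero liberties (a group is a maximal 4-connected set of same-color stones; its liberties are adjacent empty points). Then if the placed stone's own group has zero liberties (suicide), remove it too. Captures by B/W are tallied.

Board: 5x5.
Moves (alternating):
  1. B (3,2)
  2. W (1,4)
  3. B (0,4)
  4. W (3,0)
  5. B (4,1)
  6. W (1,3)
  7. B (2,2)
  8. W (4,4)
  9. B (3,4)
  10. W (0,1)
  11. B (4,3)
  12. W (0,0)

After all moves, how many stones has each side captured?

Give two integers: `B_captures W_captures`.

Move 1: B@(3,2) -> caps B=0 W=0
Move 2: W@(1,4) -> caps B=0 W=0
Move 3: B@(0,4) -> caps B=0 W=0
Move 4: W@(3,0) -> caps B=0 W=0
Move 5: B@(4,1) -> caps B=0 W=0
Move 6: W@(1,3) -> caps B=0 W=0
Move 7: B@(2,2) -> caps B=0 W=0
Move 8: W@(4,4) -> caps B=0 W=0
Move 9: B@(3,4) -> caps B=0 W=0
Move 10: W@(0,1) -> caps B=0 W=0
Move 11: B@(4,3) -> caps B=1 W=0
Move 12: W@(0,0) -> caps B=1 W=0

Answer: 1 0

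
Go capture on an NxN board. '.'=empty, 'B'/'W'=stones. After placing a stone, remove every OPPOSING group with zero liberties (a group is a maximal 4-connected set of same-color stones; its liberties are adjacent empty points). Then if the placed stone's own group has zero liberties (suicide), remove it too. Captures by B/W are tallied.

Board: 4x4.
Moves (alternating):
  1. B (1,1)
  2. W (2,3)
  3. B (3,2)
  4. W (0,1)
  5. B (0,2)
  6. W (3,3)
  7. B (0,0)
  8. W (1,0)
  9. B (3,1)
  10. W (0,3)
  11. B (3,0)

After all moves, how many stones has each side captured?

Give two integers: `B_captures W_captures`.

Answer: 1 0

Derivation:
Move 1: B@(1,1) -> caps B=0 W=0
Move 2: W@(2,3) -> caps B=0 W=0
Move 3: B@(3,2) -> caps B=0 W=0
Move 4: W@(0,1) -> caps B=0 W=0
Move 5: B@(0,2) -> caps B=0 W=0
Move 6: W@(3,3) -> caps B=0 W=0
Move 7: B@(0,0) -> caps B=1 W=0
Move 8: W@(1,0) -> caps B=1 W=0
Move 9: B@(3,1) -> caps B=1 W=0
Move 10: W@(0,3) -> caps B=1 W=0
Move 11: B@(3,0) -> caps B=1 W=0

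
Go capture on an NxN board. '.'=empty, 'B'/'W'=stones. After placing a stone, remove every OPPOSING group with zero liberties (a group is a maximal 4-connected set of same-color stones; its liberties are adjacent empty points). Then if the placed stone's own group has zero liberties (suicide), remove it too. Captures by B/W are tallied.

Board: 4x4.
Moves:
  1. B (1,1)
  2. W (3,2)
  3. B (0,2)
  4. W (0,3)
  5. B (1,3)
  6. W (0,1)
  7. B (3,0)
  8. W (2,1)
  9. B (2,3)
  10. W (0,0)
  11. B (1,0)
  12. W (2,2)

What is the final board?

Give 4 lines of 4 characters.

Answer: ..B.
BB.B
.WWB
B.W.

Derivation:
Move 1: B@(1,1) -> caps B=0 W=0
Move 2: W@(3,2) -> caps B=0 W=0
Move 3: B@(0,2) -> caps B=0 W=0
Move 4: W@(0,3) -> caps B=0 W=0
Move 5: B@(1,3) -> caps B=1 W=0
Move 6: W@(0,1) -> caps B=1 W=0
Move 7: B@(3,0) -> caps B=1 W=0
Move 8: W@(2,1) -> caps B=1 W=0
Move 9: B@(2,3) -> caps B=1 W=0
Move 10: W@(0,0) -> caps B=1 W=0
Move 11: B@(1,0) -> caps B=3 W=0
Move 12: W@(2,2) -> caps B=3 W=0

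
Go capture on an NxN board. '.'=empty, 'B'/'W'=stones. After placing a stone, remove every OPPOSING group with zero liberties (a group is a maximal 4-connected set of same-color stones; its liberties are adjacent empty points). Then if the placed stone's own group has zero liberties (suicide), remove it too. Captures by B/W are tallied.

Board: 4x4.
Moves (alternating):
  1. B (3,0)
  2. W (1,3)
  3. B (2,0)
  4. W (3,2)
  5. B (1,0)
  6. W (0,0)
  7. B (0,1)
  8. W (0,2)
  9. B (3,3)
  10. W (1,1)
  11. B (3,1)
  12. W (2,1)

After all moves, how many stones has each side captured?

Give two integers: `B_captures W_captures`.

Answer: 1 0

Derivation:
Move 1: B@(3,0) -> caps B=0 W=0
Move 2: W@(1,3) -> caps B=0 W=0
Move 3: B@(2,0) -> caps B=0 W=0
Move 4: W@(3,2) -> caps B=0 W=0
Move 5: B@(1,0) -> caps B=0 W=0
Move 6: W@(0,0) -> caps B=0 W=0
Move 7: B@(0,1) -> caps B=1 W=0
Move 8: W@(0,2) -> caps B=1 W=0
Move 9: B@(3,3) -> caps B=1 W=0
Move 10: W@(1,1) -> caps B=1 W=0
Move 11: B@(3,1) -> caps B=1 W=0
Move 12: W@(2,1) -> caps B=1 W=0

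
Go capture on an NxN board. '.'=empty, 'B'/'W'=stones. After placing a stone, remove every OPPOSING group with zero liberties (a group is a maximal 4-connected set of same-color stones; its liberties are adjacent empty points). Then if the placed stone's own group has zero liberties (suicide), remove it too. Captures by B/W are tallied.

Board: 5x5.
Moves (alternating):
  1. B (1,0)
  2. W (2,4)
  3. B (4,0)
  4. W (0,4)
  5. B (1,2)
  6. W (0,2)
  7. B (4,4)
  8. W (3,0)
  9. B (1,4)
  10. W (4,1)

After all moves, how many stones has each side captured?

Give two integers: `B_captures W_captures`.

Answer: 0 1

Derivation:
Move 1: B@(1,0) -> caps B=0 W=0
Move 2: W@(2,4) -> caps B=0 W=0
Move 3: B@(4,0) -> caps B=0 W=0
Move 4: W@(0,4) -> caps B=0 W=0
Move 5: B@(1,2) -> caps B=0 W=0
Move 6: W@(0,2) -> caps B=0 W=0
Move 7: B@(4,4) -> caps B=0 W=0
Move 8: W@(3,0) -> caps B=0 W=0
Move 9: B@(1,4) -> caps B=0 W=0
Move 10: W@(4,1) -> caps B=0 W=1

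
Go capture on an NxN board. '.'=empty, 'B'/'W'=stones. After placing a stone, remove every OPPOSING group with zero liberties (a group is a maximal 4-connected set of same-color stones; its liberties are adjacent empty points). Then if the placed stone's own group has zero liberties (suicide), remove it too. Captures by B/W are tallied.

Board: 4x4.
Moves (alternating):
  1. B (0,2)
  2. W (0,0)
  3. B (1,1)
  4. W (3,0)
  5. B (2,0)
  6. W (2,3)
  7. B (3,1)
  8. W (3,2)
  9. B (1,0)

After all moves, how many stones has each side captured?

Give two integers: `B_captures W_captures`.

Answer: 1 0

Derivation:
Move 1: B@(0,2) -> caps B=0 W=0
Move 2: W@(0,0) -> caps B=0 W=0
Move 3: B@(1,1) -> caps B=0 W=0
Move 4: W@(3,0) -> caps B=0 W=0
Move 5: B@(2,0) -> caps B=0 W=0
Move 6: W@(2,3) -> caps B=0 W=0
Move 7: B@(3,1) -> caps B=1 W=0
Move 8: W@(3,2) -> caps B=1 W=0
Move 9: B@(1,0) -> caps B=1 W=0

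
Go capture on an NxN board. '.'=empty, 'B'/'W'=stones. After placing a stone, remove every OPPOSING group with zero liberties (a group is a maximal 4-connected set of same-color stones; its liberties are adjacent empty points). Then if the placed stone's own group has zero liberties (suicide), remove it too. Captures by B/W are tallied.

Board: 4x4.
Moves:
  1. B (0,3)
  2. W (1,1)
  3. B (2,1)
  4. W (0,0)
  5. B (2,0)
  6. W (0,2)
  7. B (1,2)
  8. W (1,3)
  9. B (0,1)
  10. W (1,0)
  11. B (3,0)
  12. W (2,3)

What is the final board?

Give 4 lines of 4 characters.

Answer: W.W.
WWBW
BB.W
B...

Derivation:
Move 1: B@(0,3) -> caps B=0 W=0
Move 2: W@(1,1) -> caps B=0 W=0
Move 3: B@(2,1) -> caps B=0 W=0
Move 4: W@(0,0) -> caps B=0 W=0
Move 5: B@(2,0) -> caps B=0 W=0
Move 6: W@(0,2) -> caps B=0 W=0
Move 7: B@(1,2) -> caps B=0 W=0
Move 8: W@(1,3) -> caps B=0 W=1
Move 9: B@(0,1) -> caps B=0 W=1
Move 10: W@(1,0) -> caps B=0 W=1
Move 11: B@(3,0) -> caps B=0 W=1
Move 12: W@(2,3) -> caps B=0 W=1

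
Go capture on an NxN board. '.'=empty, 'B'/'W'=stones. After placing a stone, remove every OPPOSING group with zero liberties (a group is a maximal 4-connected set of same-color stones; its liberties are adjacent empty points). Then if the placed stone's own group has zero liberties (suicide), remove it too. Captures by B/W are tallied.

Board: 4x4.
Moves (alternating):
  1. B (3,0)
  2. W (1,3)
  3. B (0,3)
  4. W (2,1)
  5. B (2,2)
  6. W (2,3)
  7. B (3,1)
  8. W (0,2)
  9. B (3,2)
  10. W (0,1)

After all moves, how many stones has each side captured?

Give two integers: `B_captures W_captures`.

Move 1: B@(3,0) -> caps B=0 W=0
Move 2: W@(1,3) -> caps B=0 W=0
Move 3: B@(0,3) -> caps B=0 W=0
Move 4: W@(2,1) -> caps B=0 W=0
Move 5: B@(2,2) -> caps B=0 W=0
Move 6: W@(2,3) -> caps B=0 W=0
Move 7: B@(3,1) -> caps B=0 W=0
Move 8: W@(0,2) -> caps B=0 W=1
Move 9: B@(3,2) -> caps B=0 W=1
Move 10: W@(0,1) -> caps B=0 W=1

Answer: 0 1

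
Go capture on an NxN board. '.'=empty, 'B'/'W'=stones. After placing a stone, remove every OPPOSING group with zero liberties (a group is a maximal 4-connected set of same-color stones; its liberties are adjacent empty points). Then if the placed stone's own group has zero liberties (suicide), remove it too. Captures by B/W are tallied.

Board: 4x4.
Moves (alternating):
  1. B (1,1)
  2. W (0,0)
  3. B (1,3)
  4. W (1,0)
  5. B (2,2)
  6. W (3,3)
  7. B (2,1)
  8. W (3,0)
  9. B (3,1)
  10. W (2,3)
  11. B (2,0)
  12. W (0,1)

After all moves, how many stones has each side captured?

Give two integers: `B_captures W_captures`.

Move 1: B@(1,1) -> caps B=0 W=0
Move 2: W@(0,0) -> caps B=0 W=0
Move 3: B@(1,3) -> caps B=0 W=0
Move 4: W@(1,0) -> caps B=0 W=0
Move 5: B@(2,2) -> caps B=0 W=0
Move 6: W@(3,3) -> caps B=0 W=0
Move 7: B@(2,1) -> caps B=0 W=0
Move 8: W@(3,0) -> caps B=0 W=0
Move 9: B@(3,1) -> caps B=0 W=0
Move 10: W@(2,3) -> caps B=0 W=0
Move 11: B@(2,0) -> caps B=1 W=0
Move 12: W@(0,1) -> caps B=1 W=0

Answer: 1 0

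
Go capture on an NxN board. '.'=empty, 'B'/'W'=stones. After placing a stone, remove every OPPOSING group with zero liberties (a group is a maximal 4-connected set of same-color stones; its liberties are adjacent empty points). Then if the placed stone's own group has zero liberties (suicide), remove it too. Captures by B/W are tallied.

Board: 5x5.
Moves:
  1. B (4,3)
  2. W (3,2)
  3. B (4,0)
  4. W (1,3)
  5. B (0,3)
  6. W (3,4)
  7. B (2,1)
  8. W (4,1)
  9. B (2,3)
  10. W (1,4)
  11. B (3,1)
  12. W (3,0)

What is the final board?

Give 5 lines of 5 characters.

Answer: ...B.
...WW
.B.B.
WBW.W
.W.B.

Derivation:
Move 1: B@(4,3) -> caps B=0 W=0
Move 2: W@(3,2) -> caps B=0 W=0
Move 3: B@(4,0) -> caps B=0 W=0
Move 4: W@(1,3) -> caps B=0 W=0
Move 5: B@(0,3) -> caps B=0 W=0
Move 6: W@(3,4) -> caps B=0 W=0
Move 7: B@(2,1) -> caps B=0 W=0
Move 8: W@(4,1) -> caps B=0 W=0
Move 9: B@(2,3) -> caps B=0 W=0
Move 10: W@(1,4) -> caps B=0 W=0
Move 11: B@(3,1) -> caps B=0 W=0
Move 12: W@(3,0) -> caps B=0 W=1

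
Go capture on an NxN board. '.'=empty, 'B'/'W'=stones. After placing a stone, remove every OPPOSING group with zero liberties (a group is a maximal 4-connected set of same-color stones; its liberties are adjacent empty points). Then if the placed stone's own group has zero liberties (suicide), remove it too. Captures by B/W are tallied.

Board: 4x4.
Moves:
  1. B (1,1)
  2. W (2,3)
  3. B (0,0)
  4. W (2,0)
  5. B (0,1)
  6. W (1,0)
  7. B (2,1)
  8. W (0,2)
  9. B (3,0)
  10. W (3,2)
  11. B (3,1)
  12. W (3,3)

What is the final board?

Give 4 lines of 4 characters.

Answer: BBW.
.B..
.B.W
BBWW

Derivation:
Move 1: B@(1,1) -> caps B=0 W=0
Move 2: W@(2,3) -> caps B=0 W=0
Move 3: B@(0,0) -> caps B=0 W=0
Move 4: W@(2,0) -> caps B=0 W=0
Move 5: B@(0,1) -> caps B=0 W=0
Move 6: W@(1,0) -> caps B=0 W=0
Move 7: B@(2,1) -> caps B=0 W=0
Move 8: W@(0,2) -> caps B=0 W=0
Move 9: B@(3,0) -> caps B=2 W=0
Move 10: W@(3,2) -> caps B=2 W=0
Move 11: B@(3,1) -> caps B=2 W=0
Move 12: W@(3,3) -> caps B=2 W=0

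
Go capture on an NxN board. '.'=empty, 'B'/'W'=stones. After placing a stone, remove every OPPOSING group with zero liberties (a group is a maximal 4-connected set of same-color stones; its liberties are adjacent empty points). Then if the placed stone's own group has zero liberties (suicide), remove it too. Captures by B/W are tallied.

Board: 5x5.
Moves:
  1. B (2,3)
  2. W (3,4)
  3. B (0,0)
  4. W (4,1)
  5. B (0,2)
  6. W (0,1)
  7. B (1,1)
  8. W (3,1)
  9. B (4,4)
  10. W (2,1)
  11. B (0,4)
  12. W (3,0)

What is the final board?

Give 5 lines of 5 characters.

Move 1: B@(2,3) -> caps B=0 W=0
Move 2: W@(3,4) -> caps B=0 W=0
Move 3: B@(0,0) -> caps B=0 W=0
Move 4: W@(4,1) -> caps B=0 W=0
Move 5: B@(0,2) -> caps B=0 W=0
Move 6: W@(0,1) -> caps B=0 W=0
Move 7: B@(1,1) -> caps B=1 W=0
Move 8: W@(3,1) -> caps B=1 W=0
Move 9: B@(4,4) -> caps B=1 W=0
Move 10: W@(2,1) -> caps B=1 W=0
Move 11: B@(0,4) -> caps B=1 W=0
Move 12: W@(3,0) -> caps B=1 W=0

Answer: B.B.B
.B...
.W.B.
WW..W
.W..B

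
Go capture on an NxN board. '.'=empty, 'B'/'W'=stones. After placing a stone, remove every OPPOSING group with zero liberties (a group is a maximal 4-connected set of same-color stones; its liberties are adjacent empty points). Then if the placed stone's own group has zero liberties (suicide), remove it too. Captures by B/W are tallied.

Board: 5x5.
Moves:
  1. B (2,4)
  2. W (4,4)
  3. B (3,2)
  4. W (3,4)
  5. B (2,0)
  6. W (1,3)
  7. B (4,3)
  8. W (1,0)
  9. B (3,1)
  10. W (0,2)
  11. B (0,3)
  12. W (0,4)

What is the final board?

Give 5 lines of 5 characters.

Move 1: B@(2,4) -> caps B=0 W=0
Move 2: W@(4,4) -> caps B=0 W=0
Move 3: B@(3,2) -> caps B=0 W=0
Move 4: W@(3,4) -> caps B=0 W=0
Move 5: B@(2,0) -> caps B=0 W=0
Move 6: W@(1,3) -> caps B=0 W=0
Move 7: B@(4,3) -> caps B=0 W=0
Move 8: W@(1,0) -> caps B=0 W=0
Move 9: B@(3,1) -> caps B=0 W=0
Move 10: W@(0,2) -> caps B=0 W=0
Move 11: B@(0,3) -> caps B=0 W=0
Move 12: W@(0,4) -> caps B=0 W=1

Answer: ..W.W
W..W.
B...B
.BB.W
...BW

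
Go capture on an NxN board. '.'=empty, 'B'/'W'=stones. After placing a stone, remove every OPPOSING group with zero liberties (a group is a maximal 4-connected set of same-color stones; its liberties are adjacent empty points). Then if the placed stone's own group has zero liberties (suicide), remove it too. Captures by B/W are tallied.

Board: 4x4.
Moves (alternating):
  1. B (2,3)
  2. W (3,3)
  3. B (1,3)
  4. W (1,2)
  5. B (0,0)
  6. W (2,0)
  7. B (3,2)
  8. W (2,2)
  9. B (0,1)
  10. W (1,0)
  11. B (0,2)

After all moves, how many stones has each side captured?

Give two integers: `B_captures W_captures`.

Answer: 1 0

Derivation:
Move 1: B@(2,3) -> caps B=0 W=0
Move 2: W@(3,3) -> caps B=0 W=0
Move 3: B@(1,3) -> caps B=0 W=0
Move 4: W@(1,2) -> caps B=0 W=0
Move 5: B@(0,0) -> caps B=0 W=0
Move 6: W@(2,0) -> caps B=0 W=0
Move 7: B@(3,2) -> caps B=1 W=0
Move 8: W@(2,2) -> caps B=1 W=0
Move 9: B@(0,1) -> caps B=1 W=0
Move 10: W@(1,0) -> caps B=1 W=0
Move 11: B@(0,2) -> caps B=1 W=0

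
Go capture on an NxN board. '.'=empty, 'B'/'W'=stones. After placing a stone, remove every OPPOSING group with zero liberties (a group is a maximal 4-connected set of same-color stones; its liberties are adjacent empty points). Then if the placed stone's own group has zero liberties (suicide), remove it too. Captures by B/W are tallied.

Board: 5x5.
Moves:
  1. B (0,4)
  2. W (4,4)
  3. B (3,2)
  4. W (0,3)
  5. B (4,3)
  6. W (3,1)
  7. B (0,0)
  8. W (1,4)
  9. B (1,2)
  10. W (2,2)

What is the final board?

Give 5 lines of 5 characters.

Move 1: B@(0,4) -> caps B=0 W=0
Move 2: W@(4,4) -> caps B=0 W=0
Move 3: B@(3,2) -> caps B=0 W=0
Move 4: W@(0,3) -> caps B=0 W=0
Move 5: B@(4,3) -> caps B=0 W=0
Move 6: W@(3,1) -> caps B=0 W=0
Move 7: B@(0,0) -> caps B=0 W=0
Move 8: W@(1,4) -> caps B=0 W=1
Move 9: B@(1,2) -> caps B=0 W=1
Move 10: W@(2,2) -> caps B=0 W=1

Answer: B..W.
..B.W
..W..
.WB..
...BW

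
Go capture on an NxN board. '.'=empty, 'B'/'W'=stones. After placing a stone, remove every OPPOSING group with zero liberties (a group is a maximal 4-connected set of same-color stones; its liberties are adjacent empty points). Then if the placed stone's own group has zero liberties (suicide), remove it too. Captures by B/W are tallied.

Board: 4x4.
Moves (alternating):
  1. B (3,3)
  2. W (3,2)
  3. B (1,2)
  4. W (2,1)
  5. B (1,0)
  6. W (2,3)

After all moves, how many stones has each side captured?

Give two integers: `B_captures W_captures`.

Answer: 0 1

Derivation:
Move 1: B@(3,3) -> caps B=0 W=0
Move 2: W@(3,2) -> caps B=0 W=0
Move 3: B@(1,2) -> caps B=0 W=0
Move 4: W@(2,1) -> caps B=0 W=0
Move 5: B@(1,0) -> caps B=0 W=0
Move 6: W@(2,3) -> caps B=0 W=1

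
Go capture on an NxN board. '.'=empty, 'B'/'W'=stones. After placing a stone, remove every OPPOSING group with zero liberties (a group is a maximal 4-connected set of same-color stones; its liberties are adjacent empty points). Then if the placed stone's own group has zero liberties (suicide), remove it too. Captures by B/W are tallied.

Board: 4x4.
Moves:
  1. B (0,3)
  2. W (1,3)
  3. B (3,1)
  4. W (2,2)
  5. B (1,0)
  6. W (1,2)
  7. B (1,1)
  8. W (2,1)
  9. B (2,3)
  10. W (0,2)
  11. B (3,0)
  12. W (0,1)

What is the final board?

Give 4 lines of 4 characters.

Move 1: B@(0,3) -> caps B=0 W=0
Move 2: W@(1,3) -> caps B=0 W=0
Move 3: B@(3,1) -> caps B=0 W=0
Move 4: W@(2,2) -> caps B=0 W=0
Move 5: B@(1,0) -> caps B=0 W=0
Move 6: W@(1,2) -> caps B=0 W=0
Move 7: B@(1,1) -> caps B=0 W=0
Move 8: W@(2,1) -> caps B=0 W=0
Move 9: B@(2,3) -> caps B=0 W=0
Move 10: W@(0,2) -> caps B=0 W=1
Move 11: B@(3,0) -> caps B=0 W=1
Move 12: W@(0,1) -> caps B=0 W=1

Answer: .WW.
BBWW
.WWB
BB..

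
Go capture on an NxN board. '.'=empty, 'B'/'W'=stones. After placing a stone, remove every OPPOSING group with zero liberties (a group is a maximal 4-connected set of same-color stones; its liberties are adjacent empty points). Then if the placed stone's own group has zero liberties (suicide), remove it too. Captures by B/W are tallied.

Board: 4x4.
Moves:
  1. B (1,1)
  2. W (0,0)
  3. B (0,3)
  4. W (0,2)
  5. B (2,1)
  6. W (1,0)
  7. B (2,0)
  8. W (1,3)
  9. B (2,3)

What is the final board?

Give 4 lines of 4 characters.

Move 1: B@(1,1) -> caps B=0 W=0
Move 2: W@(0,0) -> caps B=0 W=0
Move 3: B@(0,3) -> caps B=0 W=0
Move 4: W@(0,2) -> caps B=0 W=0
Move 5: B@(2,1) -> caps B=0 W=0
Move 6: W@(1,0) -> caps B=0 W=0
Move 7: B@(2,0) -> caps B=0 W=0
Move 8: W@(1,3) -> caps B=0 W=1
Move 9: B@(2,3) -> caps B=0 W=1

Answer: W.W.
WB.W
BB.B
....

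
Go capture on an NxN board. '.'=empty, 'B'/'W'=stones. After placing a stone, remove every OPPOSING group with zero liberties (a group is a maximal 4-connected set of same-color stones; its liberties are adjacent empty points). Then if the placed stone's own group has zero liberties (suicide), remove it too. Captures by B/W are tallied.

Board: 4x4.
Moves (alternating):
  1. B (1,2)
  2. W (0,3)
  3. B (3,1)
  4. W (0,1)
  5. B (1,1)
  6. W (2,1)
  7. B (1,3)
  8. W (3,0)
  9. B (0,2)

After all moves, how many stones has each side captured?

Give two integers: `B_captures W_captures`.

Answer: 1 0

Derivation:
Move 1: B@(1,2) -> caps B=0 W=0
Move 2: W@(0,3) -> caps B=0 W=0
Move 3: B@(3,1) -> caps B=0 W=0
Move 4: W@(0,1) -> caps B=0 W=0
Move 5: B@(1,1) -> caps B=0 W=0
Move 6: W@(2,1) -> caps B=0 W=0
Move 7: B@(1,3) -> caps B=0 W=0
Move 8: W@(3,0) -> caps B=0 W=0
Move 9: B@(0,2) -> caps B=1 W=0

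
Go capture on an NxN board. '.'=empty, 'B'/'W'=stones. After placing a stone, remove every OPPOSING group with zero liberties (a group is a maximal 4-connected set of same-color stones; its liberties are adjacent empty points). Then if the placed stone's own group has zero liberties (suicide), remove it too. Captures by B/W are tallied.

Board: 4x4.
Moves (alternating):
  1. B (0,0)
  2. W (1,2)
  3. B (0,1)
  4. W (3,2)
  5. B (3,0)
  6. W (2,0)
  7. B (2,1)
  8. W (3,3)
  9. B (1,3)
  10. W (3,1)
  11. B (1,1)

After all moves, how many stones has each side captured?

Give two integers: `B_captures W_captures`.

Answer: 0 1

Derivation:
Move 1: B@(0,0) -> caps B=0 W=0
Move 2: W@(1,2) -> caps B=0 W=0
Move 3: B@(0,1) -> caps B=0 W=0
Move 4: W@(3,2) -> caps B=0 W=0
Move 5: B@(3,0) -> caps B=0 W=0
Move 6: W@(2,0) -> caps B=0 W=0
Move 7: B@(2,1) -> caps B=0 W=0
Move 8: W@(3,3) -> caps B=0 W=0
Move 9: B@(1,3) -> caps B=0 W=0
Move 10: W@(3,1) -> caps B=0 W=1
Move 11: B@(1,1) -> caps B=0 W=1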